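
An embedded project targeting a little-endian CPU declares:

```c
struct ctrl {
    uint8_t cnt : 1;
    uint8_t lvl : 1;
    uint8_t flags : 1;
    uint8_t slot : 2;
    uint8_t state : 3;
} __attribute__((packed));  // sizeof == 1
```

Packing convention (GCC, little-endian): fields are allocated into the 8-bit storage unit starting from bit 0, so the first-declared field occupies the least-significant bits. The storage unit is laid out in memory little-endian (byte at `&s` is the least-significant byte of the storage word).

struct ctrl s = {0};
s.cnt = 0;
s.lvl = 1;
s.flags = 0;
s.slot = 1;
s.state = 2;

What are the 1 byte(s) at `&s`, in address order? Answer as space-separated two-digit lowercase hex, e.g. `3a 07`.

cnt (1b) val=0 bits=0x0 at bit 0: 0x00
lvl (1b) val=1 bits=0x1 at bit 1: 0x02
flags (1b) val=0 bits=0x0 at bit 2: 0x02
slot (2b) val=1 bits=0x1 at bit 3: 0x0a
state (3b) val=2 bits=0x2 at bit 5: 0x4a
word = 0x4a → little-endian bytes:
  [0]=0x4a

4a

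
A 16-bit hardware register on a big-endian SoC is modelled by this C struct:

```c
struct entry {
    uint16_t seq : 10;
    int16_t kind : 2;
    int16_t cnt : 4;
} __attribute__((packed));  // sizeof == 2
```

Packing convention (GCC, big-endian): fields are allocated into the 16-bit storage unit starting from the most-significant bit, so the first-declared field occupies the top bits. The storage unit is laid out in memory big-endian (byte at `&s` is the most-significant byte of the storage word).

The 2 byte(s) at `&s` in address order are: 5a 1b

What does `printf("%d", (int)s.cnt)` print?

[0]=0x5a [1]=0x1b (big-endian) → word 0x5a1b
seq [6+:10] = (word>>6) & 0x3ff = 360
kind [4+:2] = (word>>4) & 0x3 = 1
cnt [0+:4] = (word>>0) & 0xf = 11  ←
cnt signed 4b, MSB=1: 11 - 16 = -5

-5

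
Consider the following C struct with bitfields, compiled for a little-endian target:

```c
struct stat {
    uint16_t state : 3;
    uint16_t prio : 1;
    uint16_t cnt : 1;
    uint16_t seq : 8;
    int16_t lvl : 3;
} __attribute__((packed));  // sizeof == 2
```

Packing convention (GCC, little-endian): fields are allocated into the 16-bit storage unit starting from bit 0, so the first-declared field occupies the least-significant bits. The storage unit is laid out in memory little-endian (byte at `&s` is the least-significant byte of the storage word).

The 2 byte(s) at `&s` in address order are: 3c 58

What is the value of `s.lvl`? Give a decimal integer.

2

[0]=0x3c [1]=0x58 (little-endian) → word 0x583c
state [0+:3] = (word>>0) & 0x7 = 4
prio [3+:1] = (word>>3) & 0x1 = 1
cnt [4+:1] = (word>>4) & 0x1 = 1
seq [5+:8] = (word>>5) & 0xff = 193
lvl [13+:3] = (word>>13) & 0x7 = 2  ←
lvl signed 3b, MSB=0: value = 2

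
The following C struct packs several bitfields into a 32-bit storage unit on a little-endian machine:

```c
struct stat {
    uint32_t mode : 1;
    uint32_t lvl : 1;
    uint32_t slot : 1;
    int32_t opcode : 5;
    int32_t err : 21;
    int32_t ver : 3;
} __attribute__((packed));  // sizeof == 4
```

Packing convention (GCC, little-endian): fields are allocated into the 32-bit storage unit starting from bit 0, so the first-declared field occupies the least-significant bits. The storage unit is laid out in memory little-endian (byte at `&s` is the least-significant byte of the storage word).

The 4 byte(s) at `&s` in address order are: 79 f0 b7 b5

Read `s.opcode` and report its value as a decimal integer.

15

[0]=0x79 [1]=0xf0 [2]=0xb7 [3]=0xb5 (little-endian) → word 0xb5b7f079
mode [0+:1] = (word>>0) & 0x1 = 1
lvl [1+:1] = (word>>1) & 0x1 = 0
slot [2+:1] = (word>>2) & 0x1 = 0
opcode [3+:5] = (word>>3) & 0x1f = 15  ←
err [8+:21] = (word>>8) & 0x1fffff = 1423344
ver [29+:3] = (word>>29) & 0x7 = 5
opcode signed 5b, MSB=0: value = 15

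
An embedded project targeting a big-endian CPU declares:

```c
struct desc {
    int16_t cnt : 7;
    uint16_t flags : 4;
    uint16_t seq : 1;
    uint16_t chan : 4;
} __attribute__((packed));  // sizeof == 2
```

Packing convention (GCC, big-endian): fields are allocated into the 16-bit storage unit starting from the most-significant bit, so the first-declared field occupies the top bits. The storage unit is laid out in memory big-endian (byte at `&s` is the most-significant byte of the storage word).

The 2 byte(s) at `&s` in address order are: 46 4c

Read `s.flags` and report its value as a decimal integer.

[0]=0x46 [1]=0x4c (big-endian) → word 0x464c
cnt [9+:7] = (word>>9) & 0x7f = 35
flags [5+:4] = (word>>5) & 0xf = 2  ←
seq [4+:1] = (word>>4) & 0x1 = 0
chan [0+:4] = (word>>0) & 0xf = 12

2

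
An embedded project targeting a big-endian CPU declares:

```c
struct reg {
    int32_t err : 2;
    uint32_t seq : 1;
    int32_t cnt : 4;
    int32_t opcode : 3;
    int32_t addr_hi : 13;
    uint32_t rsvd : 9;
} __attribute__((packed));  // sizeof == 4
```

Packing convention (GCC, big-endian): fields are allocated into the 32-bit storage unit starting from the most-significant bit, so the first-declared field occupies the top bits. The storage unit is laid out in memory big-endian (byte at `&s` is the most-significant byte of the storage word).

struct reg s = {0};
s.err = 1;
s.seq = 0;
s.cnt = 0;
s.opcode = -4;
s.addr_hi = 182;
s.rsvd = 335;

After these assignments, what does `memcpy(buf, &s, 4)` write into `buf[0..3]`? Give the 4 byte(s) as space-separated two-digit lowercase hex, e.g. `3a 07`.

err:2 = 1 → 0x1 << 30 → word 0x40000000
seq:1 = 0 → 0x0 << 29 → word 0x40000000
cnt:4 = 0 → 0x0 << 25 → word 0x40000000
opcode:3 = -4 → 0x4 << 22 → word 0x41000000
addr_hi:13 = 182 → 0xb6 << 9 → word 0x41016c00
rsvd:9 = 335 → 0x14f << 0 → word 0x41016d4f
word = 0x41016d4f → big-endian bytes:
  [0]=0x41  [1]=0x01  [2]=0x6d  [3]=0x4f

41 01 6d 4f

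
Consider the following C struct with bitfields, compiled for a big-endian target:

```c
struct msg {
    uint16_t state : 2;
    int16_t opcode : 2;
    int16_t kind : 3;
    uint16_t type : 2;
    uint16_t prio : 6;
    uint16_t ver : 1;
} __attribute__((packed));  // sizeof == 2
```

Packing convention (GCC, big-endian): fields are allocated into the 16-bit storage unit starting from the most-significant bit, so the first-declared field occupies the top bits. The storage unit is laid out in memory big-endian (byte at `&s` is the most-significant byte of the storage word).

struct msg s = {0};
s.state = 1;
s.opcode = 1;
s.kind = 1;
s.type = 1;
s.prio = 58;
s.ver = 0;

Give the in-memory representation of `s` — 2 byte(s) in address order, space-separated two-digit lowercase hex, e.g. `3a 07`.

state (2b) val=1 bits=0x1 at bit 14: 0x4000
opcode (2b) val=1 bits=0x1 at bit 12: 0x5000
kind (3b) val=1 bits=0x1 at bit 9: 0x5200
type (2b) val=1 bits=0x1 at bit 7: 0x5280
prio (6b) val=58 bits=0x3a at bit 1: 0x52f4
ver (1b) val=0 bits=0x0 at bit 0: 0x52f4
word = 0x52f4 → big-endian bytes:
  [0]=0x52  [1]=0xf4

52 f4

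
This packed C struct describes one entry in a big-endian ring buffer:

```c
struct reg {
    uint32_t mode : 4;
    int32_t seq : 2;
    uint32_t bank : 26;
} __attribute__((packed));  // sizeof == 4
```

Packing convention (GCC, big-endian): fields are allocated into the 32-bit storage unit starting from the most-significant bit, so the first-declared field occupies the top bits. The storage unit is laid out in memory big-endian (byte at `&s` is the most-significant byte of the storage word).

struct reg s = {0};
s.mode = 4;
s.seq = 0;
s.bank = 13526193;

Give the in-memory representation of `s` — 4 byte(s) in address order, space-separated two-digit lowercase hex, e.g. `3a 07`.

mode:4 = 4 → 0x4 << 28 → word 0x40000000
seq:2 = 0 → 0x0 << 26 → word 0x40000000
bank:26 = 13526193 → 0xce64b1 << 0 → word 0x40ce64b1
word = 0x40ce64b1 → big-endian bytes:
  [0]=0x40  [1]=0xce  [2]=0x64  [3]=0xb1

40 ce 64 b1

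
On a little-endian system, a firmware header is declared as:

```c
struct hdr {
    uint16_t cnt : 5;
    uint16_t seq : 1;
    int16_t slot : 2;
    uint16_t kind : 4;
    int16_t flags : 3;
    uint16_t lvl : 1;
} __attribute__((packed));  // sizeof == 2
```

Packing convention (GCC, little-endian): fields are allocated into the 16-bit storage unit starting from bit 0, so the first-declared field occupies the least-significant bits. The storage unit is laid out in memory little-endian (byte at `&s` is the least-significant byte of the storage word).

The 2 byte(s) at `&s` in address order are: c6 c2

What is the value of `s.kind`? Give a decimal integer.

2

[0]=0xc6 [1]=0xc2 (little-endian) → word 0xc2c6
cnt:5 @ bit 0 → (0xc2c6>>0)&0x1f = 0x6
seq:1 @ bit 5 → (0xc2c6>>5)&0x1 = 0x0
slot:2 @ bit 6 → (0xc2c6>>6)&0x3 = 0x3
kind:4 @ bit 8 → (0xc2c6>>8)&0xf = 0x2  ←
flags:3 @ bit 12 → (0xc2c6>>12)&0x7 = 0x4
lvl:1 @ bit 15 → (0xc2c6>>15)&0x1 = 0x1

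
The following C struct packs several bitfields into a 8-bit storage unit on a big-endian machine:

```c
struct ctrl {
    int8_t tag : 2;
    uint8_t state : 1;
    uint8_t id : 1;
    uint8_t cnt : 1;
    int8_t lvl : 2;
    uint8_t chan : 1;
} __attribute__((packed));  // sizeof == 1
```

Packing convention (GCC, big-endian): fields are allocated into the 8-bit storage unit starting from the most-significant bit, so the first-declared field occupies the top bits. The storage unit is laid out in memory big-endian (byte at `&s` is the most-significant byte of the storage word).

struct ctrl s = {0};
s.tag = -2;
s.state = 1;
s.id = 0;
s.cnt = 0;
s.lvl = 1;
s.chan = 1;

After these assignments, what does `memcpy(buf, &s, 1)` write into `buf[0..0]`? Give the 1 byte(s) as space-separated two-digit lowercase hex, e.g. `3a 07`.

tag (2b) val=-2 bits=0x2 at bit 6: 0x80
state (1b) val=1 bits=0x1 at bit 5: 0xa0
id (1b) val=0 bits=0x0 at bit 4: 0xa0
cnt (1b) val=0 bits=0x0 at bit 3: 0xa0
lvl (2b) val=1 bits=0x1 at bit 1: 0xa2
chan (1b) val=1 bits=0x1 at bit 0: 0xa3
word = 0xa3 → big-endian bytes:
  [0]=0xa3

a3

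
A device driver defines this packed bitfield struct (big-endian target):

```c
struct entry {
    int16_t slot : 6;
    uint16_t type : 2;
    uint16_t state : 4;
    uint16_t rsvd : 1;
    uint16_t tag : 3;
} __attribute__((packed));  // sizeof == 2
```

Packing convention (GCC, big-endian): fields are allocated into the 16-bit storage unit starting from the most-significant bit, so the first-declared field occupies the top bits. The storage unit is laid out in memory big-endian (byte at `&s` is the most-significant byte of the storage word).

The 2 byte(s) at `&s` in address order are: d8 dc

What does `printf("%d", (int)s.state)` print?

13

[0]=0xd8 [1]=0xdc (big-endian) → word 0xd8dc
slot:6 @ bit 10 → (0xd8dc>>10)&0x3f = 0x36
type:2 @ bit 8 → (0xd8dc>>8)&0x3 = 0x0
state:4 @ bit 4 → (0xd8dc>>4)&0xf = 0xd  ←
rsvd:1 @ bit 3 → (0xd8dc>>3)&0x1 = 0x1
tag:3 @ bit 0 → (0xd8dc>>0)&0x7 = 0x4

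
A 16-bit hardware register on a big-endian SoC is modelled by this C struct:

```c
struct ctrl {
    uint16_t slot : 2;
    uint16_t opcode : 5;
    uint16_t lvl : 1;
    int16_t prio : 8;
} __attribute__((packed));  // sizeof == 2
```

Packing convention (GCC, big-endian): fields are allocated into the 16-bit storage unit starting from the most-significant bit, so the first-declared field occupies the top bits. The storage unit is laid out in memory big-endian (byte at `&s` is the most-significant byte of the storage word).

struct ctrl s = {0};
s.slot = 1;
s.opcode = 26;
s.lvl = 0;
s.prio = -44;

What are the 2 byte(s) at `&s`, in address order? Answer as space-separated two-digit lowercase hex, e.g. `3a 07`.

74 d4

[14+:2] slot=1 & 0x3 = 0x1; word=0x4000
[9+:5] opcode=26 & 0x1f = 0x1a; word=0x7400
[8+:1] lvl=0 & 0x1 = 0x0; word=0x7400
[0+:8] prio=-44 & 0xff = 0xd4; word=0x74d4
word = 0x74d4 → big-endian bytes:
  [0]=0x74  [1]=0xd4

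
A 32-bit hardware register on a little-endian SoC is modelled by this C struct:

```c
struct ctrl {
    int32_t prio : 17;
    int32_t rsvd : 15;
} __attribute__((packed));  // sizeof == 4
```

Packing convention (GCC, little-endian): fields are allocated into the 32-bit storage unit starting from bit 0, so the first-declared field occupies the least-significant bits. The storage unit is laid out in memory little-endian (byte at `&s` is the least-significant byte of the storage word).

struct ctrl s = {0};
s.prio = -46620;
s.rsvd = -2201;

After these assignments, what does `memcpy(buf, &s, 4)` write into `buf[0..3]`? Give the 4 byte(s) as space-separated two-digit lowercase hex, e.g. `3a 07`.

prio (17b) val=-46620 bits=0x149e4 at bit 0: 0x000149e4
rsvd (15b) val=-2201 bits=0x7767 at bit 17: 0xeecf49e4
word = 0xeecf49e4 → little-endian bytes:
  [0]=0xe4  [1]=0x49  [2]=0xcf  [3]=0xee

e4 49 cf ee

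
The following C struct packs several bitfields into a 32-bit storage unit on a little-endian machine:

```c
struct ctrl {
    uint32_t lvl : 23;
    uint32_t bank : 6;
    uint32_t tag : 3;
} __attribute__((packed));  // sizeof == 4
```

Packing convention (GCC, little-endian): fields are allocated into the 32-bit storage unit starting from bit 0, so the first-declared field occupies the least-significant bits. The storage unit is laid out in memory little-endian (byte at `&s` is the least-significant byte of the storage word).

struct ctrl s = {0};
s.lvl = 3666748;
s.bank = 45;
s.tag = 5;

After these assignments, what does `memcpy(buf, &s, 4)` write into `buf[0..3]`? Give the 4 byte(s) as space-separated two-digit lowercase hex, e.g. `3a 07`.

lvl (23b) val=3666748 bits=0x37f33c at bit 0: 0x0037f33c
bank (6b) val=45 bits=0x2d at bit 23: 0x16b7f33c
tag (3b) val=5 bits=0x5 at bit 29: 0xb6b7f33c
word = 0xb6b7f33c → little-endian bytes:
  [0]=0x3c  [1]=0xf3  [2]=0xb7  [3]=0xb6

3c f3 b7 b6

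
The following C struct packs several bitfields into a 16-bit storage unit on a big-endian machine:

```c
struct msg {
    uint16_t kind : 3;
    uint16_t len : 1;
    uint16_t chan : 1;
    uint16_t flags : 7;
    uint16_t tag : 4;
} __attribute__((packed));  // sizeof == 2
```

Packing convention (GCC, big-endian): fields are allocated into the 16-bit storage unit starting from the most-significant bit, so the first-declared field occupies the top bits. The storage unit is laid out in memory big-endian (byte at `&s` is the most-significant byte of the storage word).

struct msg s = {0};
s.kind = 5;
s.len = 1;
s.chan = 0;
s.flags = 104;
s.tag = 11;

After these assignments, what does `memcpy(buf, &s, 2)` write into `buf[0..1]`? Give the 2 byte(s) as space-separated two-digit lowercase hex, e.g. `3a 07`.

[13+:3] kind=5 & 0x7 = 0x5; word=0xa000
[12+:1] len=1 & 0x1 = 0x1; word=0xb000
[11+:1] chan=0 & 0x1 = 0x0; word=0xb000
[4+:7] flags=104 & 0x7f = 0x68; word=0xb680
[0+:4] tag=11 & 0xf = 0xb; word=0xb68b
word = 0xb68b → big-endian bytes:
  [0]=0xb6  [1]=0x8b

b6 8b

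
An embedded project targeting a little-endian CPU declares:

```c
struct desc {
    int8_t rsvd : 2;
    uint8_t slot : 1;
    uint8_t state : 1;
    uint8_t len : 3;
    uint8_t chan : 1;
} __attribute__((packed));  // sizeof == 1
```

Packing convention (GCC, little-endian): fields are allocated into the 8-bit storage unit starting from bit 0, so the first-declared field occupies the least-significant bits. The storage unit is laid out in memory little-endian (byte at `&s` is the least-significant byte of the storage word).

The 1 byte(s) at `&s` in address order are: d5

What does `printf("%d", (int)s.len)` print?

[0]=0xd5 (little-endian) → word 0xd5
rsvd:2 @ bit 0 → (0xd5>>0)&0x3 = 0x1
slot:1 @ bit 2 → (0xd5>>2)&0x1 = 0x1
state:1 @ bit 3 → (0xd5>>3)&0x1 = 0x0
len:3 @ bit 4 → (0xd5>>4)&0x7 = 0x5  ←
chan:1 @ bit 7 → (0xd5>>7)&0x1 = 0x1

5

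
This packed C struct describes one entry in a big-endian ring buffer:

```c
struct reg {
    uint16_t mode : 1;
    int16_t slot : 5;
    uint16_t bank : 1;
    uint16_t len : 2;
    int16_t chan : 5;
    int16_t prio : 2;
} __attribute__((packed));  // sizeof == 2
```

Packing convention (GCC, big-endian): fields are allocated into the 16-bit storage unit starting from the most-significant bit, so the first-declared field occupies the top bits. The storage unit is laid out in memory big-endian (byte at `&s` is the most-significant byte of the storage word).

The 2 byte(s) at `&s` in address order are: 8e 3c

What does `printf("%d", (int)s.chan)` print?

[0]=0x8e [1]=0x3c (big-endian) → word 0x8e3c
mode:1 @ bit 15 → (0x8e3c>>15)&0x1 = 0x1
slot:5 @ bit 10 → (0x8e3c>>10)&0x1f = 0x3
bank:1 @ bit 9 → (0x8e3c>>9)&0x1 = 0x1
len:2 @ bit 7 → (0x8e3c>>7)&0x3 = 0x0
chan:5 @ bit 2 → (0x8e3c>>2)&0x1f = 0xf  ←
prio:2 @ bit 0 → (0x8e3c>>0)&0x3 = 0x0
chan signed 5b, MSB=0: value = 15

15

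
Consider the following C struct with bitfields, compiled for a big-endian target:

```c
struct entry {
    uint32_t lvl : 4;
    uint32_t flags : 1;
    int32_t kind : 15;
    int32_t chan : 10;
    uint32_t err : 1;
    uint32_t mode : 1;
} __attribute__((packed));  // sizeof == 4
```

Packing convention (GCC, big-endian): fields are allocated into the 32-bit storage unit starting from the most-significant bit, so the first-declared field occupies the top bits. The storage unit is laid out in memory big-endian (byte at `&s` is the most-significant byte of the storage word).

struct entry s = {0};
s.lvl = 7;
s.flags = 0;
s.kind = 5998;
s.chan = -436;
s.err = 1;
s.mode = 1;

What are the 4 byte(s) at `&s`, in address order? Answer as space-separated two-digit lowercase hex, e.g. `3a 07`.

71 76 e9 33

lvl:4 = 7 → 0x7 << 28 → word 0x70000000
flags:1 = 0 → 0x0 << 27 → word 0x70000000
kind:15 = 5998 → 0x176e << 12 → word 0x7176e000
chan:10 = -436 → 0x24c << 2 → word 0x7176e930
err:1 = 1 → 0x1 << 1 → word 0x7176e932
mode:1 = 1 → 0x1 << 0 → word 0x7176e933
word = 0x7176e933 → big-endian bytes:
  [0]=0x71  [1]=0x76  [2]=0xe9  [3]=0x33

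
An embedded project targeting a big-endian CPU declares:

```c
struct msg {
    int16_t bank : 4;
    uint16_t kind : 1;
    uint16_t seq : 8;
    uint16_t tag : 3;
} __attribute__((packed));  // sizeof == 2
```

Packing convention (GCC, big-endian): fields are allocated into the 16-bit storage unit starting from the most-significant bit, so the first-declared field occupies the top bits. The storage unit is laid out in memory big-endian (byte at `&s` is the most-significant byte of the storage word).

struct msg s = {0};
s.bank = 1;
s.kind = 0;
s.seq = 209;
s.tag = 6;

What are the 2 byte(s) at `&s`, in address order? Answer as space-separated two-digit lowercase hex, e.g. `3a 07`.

16 8e

[12+:4] bank=1 & 0xf = 0x1; word=0x1000
[11+:1] kind=0 & 0x1 = 0x0; word=0x1000
[3+:8] seq=209 & 0xff = 0xd1; word=0x1688
[0+:3] tag=6 & 0x7 = 0x6; word=0x168e
word = 0x168e → big-endian bytes:
  [0]=0x16  [1]=0x8e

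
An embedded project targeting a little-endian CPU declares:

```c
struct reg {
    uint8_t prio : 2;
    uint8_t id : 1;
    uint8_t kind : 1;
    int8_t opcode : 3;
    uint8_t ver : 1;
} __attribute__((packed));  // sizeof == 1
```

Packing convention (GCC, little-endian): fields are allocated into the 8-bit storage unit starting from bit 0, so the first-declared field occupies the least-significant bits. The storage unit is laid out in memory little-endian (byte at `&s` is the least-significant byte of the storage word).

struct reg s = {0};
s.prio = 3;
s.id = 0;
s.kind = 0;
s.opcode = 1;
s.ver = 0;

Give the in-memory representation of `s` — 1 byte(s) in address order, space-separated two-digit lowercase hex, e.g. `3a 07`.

13

prio:2 = 3 → 0x3 << 0 → word 0x03
id:1 = 0 → 0x0 << 2 → word 0x03
kind:1 = 0 → 0x0 << 3 → word 0x03
opcode:3 = 1 → 0x1 << 4 → word 0x13
ver:1 = 0 → 0x0 << 7 → word 0x13
word = 0x13 → little-endian bytes:
  [0]=0x13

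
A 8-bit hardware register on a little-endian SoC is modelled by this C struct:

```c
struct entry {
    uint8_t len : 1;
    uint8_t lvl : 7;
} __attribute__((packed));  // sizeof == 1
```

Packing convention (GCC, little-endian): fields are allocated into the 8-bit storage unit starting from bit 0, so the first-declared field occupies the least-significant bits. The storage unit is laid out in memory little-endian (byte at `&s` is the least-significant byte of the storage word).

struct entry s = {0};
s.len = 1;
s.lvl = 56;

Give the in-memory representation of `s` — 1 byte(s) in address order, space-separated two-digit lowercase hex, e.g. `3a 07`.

len:1 = 1 → 0x1 << 0 → word 0x01
lvl:7 = 56 → 0x38 << 1 → word 0x71
word = 0x71 → little-endian bytes:
  [0]=0x71

71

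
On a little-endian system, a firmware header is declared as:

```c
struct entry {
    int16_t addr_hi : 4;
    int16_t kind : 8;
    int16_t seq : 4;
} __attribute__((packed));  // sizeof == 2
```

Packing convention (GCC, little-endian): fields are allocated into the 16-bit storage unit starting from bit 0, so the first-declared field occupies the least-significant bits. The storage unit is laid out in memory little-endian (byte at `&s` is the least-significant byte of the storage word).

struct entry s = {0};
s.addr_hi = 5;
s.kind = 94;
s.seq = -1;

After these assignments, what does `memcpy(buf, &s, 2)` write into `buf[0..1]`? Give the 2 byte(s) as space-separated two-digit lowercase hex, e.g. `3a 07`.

[0+:4] addr_hi=5 & 0xf = 0x5; word=0x0005
[4+:8] kind=94 & 0xff = 0x5e; word=0x05e5
[12+:4] seq=-1 & 0xf = 0xf; word=0xf5e5
word = 0xf5e5 → little-endian bytes:
  [0]=0xe5  [1]=0xf5

e5 f5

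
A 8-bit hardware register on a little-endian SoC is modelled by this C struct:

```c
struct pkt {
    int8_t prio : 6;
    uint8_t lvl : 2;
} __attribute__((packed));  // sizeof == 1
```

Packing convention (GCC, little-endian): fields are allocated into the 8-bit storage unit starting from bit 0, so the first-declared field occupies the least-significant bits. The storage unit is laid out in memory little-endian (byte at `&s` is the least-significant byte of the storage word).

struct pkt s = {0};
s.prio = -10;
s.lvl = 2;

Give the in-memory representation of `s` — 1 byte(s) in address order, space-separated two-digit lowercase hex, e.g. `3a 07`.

prio (6b) val=-10 bits=0x36 at bit 0: 0x36
lvl (2b) val=2 bits=0x2 at bit 6: 0xb6
word = 0xb6 → little-endian bytes:
  [0]=0xb6

b6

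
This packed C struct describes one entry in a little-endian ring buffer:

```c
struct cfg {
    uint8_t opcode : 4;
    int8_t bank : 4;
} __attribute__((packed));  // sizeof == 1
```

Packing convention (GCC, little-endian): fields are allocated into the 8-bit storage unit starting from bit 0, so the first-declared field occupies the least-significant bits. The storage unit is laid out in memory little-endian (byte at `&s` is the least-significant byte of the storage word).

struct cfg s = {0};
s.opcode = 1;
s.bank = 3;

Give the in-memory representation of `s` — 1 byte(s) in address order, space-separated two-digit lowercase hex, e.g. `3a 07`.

opcode (4b) val=1 bits=0x1 at bit 0: 0x01
bank (4b) val=3 bits=0x3 at bit 4: 0x31
word = 0x31 → little-endian bytes:
  [0]=0x31

31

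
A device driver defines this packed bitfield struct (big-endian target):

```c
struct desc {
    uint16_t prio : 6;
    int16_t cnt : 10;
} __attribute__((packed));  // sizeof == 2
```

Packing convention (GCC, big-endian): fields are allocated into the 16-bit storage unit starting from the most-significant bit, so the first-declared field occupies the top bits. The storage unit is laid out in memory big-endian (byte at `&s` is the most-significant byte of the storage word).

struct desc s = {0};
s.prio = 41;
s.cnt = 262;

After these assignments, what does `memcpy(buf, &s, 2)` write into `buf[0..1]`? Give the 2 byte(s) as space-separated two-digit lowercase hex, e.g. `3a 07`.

a5 06

prio:6 = 41 → 0x29 << 10 → word 0xa400
cnt:10 = 262 → 0x106 << 0 → word 0xa506
word = 0xa506 → big-endian bytes:
  [0]=0xa5  [1]=0x06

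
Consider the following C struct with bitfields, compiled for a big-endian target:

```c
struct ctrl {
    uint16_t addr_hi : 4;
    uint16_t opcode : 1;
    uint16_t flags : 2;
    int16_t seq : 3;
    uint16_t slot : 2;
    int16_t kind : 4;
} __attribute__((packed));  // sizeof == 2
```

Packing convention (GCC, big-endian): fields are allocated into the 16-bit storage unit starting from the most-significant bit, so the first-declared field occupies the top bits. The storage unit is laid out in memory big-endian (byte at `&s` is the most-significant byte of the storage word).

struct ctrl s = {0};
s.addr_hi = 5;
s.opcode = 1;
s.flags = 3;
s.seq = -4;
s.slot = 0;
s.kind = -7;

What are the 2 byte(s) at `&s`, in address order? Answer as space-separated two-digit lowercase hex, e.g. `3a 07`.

addr_hi:4 = 5 → 0x5 << 12 → word 0x5000
opcode:1 = 1 → 0x1 << 11 → word 0x5800
flags:2 = 3 → 0x3 << 9 → word 0x5e00
seq:3 = -4 → 0x4 << 6 → word 0x5f00
slot:2 = 0 → 0x0 << 4 → word 0x5f00
kind:4 = -7 → 0x9 << 0 → word 0x5f09
word = 0x5f09 → big-endian bytes:
  [0]=0x5f  [1]=0x09

5f 09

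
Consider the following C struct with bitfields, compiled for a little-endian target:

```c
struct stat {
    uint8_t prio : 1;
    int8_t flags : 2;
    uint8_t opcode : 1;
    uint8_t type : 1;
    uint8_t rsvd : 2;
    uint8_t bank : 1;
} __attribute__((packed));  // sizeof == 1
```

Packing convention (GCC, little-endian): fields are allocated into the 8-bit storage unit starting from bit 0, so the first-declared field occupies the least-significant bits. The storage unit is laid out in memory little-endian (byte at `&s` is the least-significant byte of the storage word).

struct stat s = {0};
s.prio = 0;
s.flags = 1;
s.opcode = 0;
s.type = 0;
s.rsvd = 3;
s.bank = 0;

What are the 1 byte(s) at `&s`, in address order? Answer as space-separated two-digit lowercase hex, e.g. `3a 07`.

prio (1b) val=0 bits=0x0 at bit 0: 0x00
flags (2b) val=1 bits=0x1 at bit 1: 0x02
opcode (1b) val=0 bits=0x0 at bit 3: 0x02
type (1b) val=0 bits=0x0 at bit 4: 0x02
rsvd (2b) val=3 bits=0x3 at bit 5: 0x62
bank (1b) val=0 bits=0x0 at bit 7: 0x62
word = 0x62 → little-endian bytes:
  [0]=0x62

62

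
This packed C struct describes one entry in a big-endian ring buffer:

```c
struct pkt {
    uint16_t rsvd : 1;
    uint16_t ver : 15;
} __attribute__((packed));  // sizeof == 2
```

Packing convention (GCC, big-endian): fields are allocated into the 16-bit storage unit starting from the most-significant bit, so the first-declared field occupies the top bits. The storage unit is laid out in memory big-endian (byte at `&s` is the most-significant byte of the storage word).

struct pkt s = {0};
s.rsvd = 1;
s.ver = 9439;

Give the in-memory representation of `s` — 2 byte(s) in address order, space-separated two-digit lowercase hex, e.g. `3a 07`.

a4 df

rsvd:1 = 1 → 0x1 << 15 → word 0x8000
ver:15 = 9439 → 0x24df << 0 → word 0xa4df
word = 0xa4df → big-endian bytes:
  [0]=0xa4  [1]=0xdf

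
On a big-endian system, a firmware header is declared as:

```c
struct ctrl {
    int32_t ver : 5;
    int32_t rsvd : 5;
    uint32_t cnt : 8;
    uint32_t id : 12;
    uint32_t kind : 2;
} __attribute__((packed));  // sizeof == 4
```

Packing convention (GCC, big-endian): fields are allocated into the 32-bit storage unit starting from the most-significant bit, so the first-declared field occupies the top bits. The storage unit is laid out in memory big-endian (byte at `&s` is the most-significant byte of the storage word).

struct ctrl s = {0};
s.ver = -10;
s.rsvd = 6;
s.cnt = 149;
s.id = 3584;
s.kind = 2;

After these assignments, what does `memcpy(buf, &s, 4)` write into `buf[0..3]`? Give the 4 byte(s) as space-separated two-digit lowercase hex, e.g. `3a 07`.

ver:5 = -10 → 0x16 << 27 → word 0xb0000000
rsvd:5 = 6 → 0x6 << 22 → word 0xb1800000
cnt:8 = 149 → 0x95 << 14 → word 0xb1a54000
id:12 = 3584 → 0xe00 << 2 → word 0xb1a57800
kind:2 = 2 → 0x2 << 0 → word 0xb1a57802
word = 0xb1a57802 → big-endian bytes:
  [0]=0xb1  [1]=0xa5  [2]=0x78  [3]=0x02

b1 a5 78 02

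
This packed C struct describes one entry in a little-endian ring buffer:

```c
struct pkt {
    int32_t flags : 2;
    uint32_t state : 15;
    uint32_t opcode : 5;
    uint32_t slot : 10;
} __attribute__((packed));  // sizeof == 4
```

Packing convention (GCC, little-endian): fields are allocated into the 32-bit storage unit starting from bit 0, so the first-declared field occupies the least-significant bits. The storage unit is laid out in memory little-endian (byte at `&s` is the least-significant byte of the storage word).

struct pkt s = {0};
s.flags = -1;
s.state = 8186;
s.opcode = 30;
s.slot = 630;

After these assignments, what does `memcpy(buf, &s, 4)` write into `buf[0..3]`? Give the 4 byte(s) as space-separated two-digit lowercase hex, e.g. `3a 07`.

[0+:2] flags=-1 & 0x3 = 0x3; word=0x00000003
[2+:15] state=8186 & 0x7fff = 0x1ffa; word=0x00007feb
[17+:5] opcode=30 & 0x1f = 0x1e; word=0x003c7feb
[22+:10] slot=630 & 0x3ff = 0x276; word=0x9dbc7feb
word = 0x9dbc7feb → little-endian bytes:
  [0]=0xeb  [1]=0x7f  [2]=0xbc  [3]=0x9d

eb 7f bc 9d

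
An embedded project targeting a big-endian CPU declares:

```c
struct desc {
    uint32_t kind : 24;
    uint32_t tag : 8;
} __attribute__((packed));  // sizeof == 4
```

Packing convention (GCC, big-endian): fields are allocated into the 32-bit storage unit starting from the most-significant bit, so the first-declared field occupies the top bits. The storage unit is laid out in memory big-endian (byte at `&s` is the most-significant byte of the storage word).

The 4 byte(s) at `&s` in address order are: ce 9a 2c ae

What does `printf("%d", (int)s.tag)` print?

[0]=0xce [1]=0x9a [2]=0x2c [3]=0xae (big-endian) → word 0xce9a2cae
kind:24 @ bit 8 → (0xce9a2cae>>8)&0xffffff = 0xce9a2c
tag:8 @ bit 0 → (0xce9a2cae>>0)&0xff = 0xae  ←

174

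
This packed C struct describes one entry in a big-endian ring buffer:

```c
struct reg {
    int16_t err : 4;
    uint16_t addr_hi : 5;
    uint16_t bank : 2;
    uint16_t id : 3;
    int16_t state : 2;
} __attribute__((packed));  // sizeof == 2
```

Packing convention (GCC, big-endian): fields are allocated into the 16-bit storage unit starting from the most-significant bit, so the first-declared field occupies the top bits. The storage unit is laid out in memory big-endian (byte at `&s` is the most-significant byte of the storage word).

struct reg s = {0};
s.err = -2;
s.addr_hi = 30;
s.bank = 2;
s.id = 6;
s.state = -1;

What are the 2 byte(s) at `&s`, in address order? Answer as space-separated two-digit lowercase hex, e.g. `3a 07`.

ef 5b

err:4 = -2 → 0xe << 12 → word 0xe000
addr_hi:5 = 30 → 0x1e << 7 → word 0xef00
bank:2 = 2 → 0x2 << 5 → word 0xef40
id:3 = 6 → 0x6 << 2 → word 0xef58
state:2 = -1 → 0x3 << 0 → word 0xef5b
word = 0xef5b → big-endian bytes:
  [0]=0xef  [1]=0x5b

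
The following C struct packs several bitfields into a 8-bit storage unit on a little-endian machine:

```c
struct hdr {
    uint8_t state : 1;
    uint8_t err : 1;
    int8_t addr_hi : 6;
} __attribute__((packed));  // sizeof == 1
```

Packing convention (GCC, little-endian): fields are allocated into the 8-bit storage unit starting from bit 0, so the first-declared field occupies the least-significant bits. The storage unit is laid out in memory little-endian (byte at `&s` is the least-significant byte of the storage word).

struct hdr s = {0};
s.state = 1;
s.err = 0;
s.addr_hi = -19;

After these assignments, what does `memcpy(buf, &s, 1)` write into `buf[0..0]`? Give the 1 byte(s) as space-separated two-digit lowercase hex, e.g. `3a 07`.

b5

[0+:1] state=1 & 0x1 = 0x1; word=0x01
[1+:1] err=0 & 0x1 = 0x0; word=0x01
[2+:6] addr_hi=-19 & 0x3f = 0x2d; word=0xb5
word = 0xb5 → little-endian bytes:
  [0]=0xb5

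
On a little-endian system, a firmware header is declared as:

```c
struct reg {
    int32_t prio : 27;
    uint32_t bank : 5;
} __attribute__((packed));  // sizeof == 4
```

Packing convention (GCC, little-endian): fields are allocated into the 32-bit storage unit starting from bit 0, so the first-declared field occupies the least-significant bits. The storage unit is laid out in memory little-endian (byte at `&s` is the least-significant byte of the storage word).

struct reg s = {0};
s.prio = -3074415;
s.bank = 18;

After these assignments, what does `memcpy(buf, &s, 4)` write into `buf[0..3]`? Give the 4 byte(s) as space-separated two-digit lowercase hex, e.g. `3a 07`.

[0+:27] prio=-3074415 & 0x7ffffff = 0x7d11691; word=0x07d11691
[27+:5] bank=18 & 0x1f = 0x12; word=0x97d11691
word = 0x97d11691 → little-endian bytes:
  [0]=0x91  [1]=0x16  [2]=0xd1  [3]=0x97

91 16 d1 97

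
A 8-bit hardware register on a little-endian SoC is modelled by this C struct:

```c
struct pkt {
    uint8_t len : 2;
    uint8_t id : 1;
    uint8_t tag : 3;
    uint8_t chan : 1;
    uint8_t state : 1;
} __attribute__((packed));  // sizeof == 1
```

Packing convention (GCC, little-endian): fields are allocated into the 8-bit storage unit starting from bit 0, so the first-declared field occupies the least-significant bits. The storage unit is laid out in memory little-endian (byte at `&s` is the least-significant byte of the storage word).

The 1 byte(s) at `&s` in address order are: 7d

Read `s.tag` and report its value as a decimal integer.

[0]=0x7d (little-endian) → word 0x7d
len [0+:2] = (word>>0) & 0x3 = 1
id [2+:1] = (word>>2) & 0x1 = 1
tag [3+:3] = (word>>3) & 0x7 = 7  ←
chan [6+:1] = (word>>6) & 0x1 = 1
state [7+:1] = (word>>7) & 0x1 = 0

7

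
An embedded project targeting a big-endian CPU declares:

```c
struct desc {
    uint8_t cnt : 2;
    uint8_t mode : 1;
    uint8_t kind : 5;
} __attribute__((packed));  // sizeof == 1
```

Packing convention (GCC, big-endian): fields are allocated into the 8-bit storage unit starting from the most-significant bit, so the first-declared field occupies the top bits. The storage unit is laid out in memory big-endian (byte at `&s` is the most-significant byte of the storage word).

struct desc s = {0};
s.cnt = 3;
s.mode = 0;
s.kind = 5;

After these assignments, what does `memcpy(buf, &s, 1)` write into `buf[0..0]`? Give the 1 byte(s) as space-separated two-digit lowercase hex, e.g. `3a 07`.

cnt (2b) val=3 bits=0x3 at bit 6: 0xc0
mode (1b) val=0 bits=0x0 at bit 5: 0xc0
kind (5b) val=5 bits=0x5 at bit 0: 0xc5
word = 0xc5 → big-endian bytes:
  [0]=0xc5

c5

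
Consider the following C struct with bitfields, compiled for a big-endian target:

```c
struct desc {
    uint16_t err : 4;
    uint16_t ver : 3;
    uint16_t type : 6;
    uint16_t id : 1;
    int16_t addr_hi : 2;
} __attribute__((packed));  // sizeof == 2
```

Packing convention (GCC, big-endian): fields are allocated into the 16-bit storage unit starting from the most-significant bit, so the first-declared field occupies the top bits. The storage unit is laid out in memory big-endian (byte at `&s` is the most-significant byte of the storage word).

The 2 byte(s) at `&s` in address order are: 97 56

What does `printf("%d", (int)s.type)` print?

42

[0]=0x97 [1]=0x56 (big-endian) → word 0x9756
err [12+:4] = (word>>12) & 0xf = 9
ver [9+:3] = (word>>9) & 0x7 = 3
type [3+:6] = (word>>3) & 0x3f = 42  ←
id [2+:1] = (word>>2) & 0x1 = 1
addr_hi [0+:2] = (word>>0) & 0x3 = 2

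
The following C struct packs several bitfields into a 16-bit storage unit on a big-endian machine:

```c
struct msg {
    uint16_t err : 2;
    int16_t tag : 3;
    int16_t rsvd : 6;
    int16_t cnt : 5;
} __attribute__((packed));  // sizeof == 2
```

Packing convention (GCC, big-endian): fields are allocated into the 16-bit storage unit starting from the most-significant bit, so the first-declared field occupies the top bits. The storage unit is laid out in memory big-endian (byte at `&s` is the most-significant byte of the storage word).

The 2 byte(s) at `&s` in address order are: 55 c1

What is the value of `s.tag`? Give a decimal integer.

2

[0]=0x55 [1]=0xc1 (big-endian) → word 0x55c1
err [14+:2] = (word>>14) & 0x3 = 1
tag [11+:3] = (word>>11) & 0x7 = 2  ←
rsvd [5+:6] = (word>>5) & 0x3f = 46
cnt [0+:5] = (word>>0) & 0x1f = 1
tag signed 3b, MSB=0: value = 2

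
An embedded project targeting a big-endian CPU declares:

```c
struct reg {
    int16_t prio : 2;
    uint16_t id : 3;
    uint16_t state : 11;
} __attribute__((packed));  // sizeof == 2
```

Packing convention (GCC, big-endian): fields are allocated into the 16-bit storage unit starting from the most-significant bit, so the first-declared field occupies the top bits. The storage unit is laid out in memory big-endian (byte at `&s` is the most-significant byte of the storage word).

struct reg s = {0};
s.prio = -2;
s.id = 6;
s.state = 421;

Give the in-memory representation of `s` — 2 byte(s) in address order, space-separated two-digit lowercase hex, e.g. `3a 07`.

b1 a5

prio:2 = -2 → 0x2 << 14 → word 0x8000
id:3 = 6 → 0x6 << 11 → word 0xb000
state:11 = 421 → 0x1a5 << 0 → word 0xb1a5
word = 0xb1a5 → big-endian bytes:
  [0]=0xb1  [1]=0xa5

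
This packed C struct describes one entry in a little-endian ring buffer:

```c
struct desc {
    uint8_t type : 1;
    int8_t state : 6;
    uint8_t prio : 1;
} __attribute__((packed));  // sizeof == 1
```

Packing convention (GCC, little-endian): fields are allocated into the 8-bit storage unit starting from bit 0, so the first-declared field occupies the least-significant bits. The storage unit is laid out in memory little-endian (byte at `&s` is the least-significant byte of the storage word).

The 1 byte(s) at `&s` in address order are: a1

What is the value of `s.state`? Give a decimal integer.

16

[0]=0xa1 (little-endian) → word 0xa1
type [0+:1] = (word>>0) & 0x1 = 1
state [1+:6] = (word>>1) & 0x3f = 16  ←
prio [7+:1] = (word>>7) & 0x1 = 1
state signed 6b, MSB=0: value = 16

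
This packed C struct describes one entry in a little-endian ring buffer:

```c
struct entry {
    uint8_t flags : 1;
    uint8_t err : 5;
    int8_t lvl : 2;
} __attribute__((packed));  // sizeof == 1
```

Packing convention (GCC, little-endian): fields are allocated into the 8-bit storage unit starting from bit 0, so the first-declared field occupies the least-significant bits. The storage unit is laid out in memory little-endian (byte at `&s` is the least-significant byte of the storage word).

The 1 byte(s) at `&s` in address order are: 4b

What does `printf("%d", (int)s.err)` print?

[0]=0x4b (little-endian) → word 0x4b
flags:1 @ bit 0 → (0x4b>>0)&0x1 = 0x1
err:5 @ bit 1 → (0x4b>>1)&0x1f = 0x5  ←
lvl:2 @ bit 6 → (0x4b>>6)&0x3 = 0x1

5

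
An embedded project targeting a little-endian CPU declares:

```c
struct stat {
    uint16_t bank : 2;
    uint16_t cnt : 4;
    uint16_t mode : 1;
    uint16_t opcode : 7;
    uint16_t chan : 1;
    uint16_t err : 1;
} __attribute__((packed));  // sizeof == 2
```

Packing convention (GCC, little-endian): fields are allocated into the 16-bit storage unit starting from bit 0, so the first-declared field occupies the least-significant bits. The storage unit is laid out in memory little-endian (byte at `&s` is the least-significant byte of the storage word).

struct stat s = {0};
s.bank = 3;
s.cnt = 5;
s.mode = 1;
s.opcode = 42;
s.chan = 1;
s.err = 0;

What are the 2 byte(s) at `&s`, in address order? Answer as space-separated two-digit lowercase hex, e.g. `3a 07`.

bank:2 = 3 → 0x3 << 0 → word 0x0003
cnt:4 = 5 → 0x5 << 2 → word 0x0017
mode:1 = 1 → 0x1 << 6 → word 0x0057
opcode:7 = 42 → 0x2a << 7 → word 0x1557
chan:1 = 1 → 0x1 << 14 → word 0x5557
err:1 = 0 → 0x0 << 15 → word 0x5557
word = 0x5557 → little-endian bytes:
  [0]=0x57  [1]=0x55

57 55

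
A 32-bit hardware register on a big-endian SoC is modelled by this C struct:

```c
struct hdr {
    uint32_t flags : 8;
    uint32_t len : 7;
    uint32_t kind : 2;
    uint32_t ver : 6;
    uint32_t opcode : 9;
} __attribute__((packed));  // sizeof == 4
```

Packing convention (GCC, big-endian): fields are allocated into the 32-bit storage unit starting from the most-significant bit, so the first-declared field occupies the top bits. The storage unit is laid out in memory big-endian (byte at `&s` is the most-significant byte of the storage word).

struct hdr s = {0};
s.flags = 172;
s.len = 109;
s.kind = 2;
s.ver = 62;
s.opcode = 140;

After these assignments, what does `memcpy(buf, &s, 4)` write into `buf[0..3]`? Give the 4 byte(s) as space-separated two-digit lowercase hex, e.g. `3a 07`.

[24+:8] flags=172 & 0xff = 0xac; word=0xac000000
[17+:7] len=109 & 0x7f = 0x6d; word=0xacda0000
[15+:2] kind=2 & 0x3 = 0x2; word=0xacdb0000
[9+:6] ver=62 & 0x3f = 0x3e; word=0xacdb7c00
[0+:9] opcode=140 & 0x1ff = 0x8c; word=0xacdb7c8c
word = 0xacdb7c8c → big-endian bytes:
  [0]=0xac  [1]=0xdb  [2]=0x7c  [3]=0x8c

ac db 7c 8c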